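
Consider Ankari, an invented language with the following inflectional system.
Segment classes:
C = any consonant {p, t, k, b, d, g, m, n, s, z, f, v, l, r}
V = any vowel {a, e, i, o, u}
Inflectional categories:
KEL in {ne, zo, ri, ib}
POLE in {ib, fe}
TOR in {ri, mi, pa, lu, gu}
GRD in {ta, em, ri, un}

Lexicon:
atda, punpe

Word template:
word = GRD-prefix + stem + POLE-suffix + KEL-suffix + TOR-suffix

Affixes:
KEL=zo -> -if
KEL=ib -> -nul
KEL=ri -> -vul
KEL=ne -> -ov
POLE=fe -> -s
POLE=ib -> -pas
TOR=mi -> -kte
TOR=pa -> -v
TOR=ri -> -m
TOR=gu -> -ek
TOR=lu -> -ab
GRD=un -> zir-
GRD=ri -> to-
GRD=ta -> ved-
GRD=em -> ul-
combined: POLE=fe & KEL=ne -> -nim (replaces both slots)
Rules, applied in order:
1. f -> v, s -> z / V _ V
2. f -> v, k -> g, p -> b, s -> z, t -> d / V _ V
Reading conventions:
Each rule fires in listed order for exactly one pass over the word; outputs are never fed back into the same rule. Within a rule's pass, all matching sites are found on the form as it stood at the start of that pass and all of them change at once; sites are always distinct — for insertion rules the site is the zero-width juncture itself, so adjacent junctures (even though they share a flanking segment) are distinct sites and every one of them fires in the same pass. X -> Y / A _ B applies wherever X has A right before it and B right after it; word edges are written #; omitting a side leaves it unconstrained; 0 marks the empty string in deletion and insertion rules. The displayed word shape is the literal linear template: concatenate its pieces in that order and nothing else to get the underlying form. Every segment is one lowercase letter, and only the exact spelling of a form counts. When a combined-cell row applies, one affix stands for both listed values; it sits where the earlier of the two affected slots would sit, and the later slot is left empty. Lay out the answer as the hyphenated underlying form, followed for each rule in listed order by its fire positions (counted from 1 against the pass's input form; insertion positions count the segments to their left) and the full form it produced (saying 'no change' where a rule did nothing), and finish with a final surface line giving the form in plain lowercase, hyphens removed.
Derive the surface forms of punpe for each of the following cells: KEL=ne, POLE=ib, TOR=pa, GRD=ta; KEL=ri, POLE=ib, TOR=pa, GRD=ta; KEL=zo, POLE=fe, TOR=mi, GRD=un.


cell KEL=ne, POLE=ib, TOR=pa, GRD=ta:
underlying: ved-punpe-pas-ov-v
1. f -> v, s -> z / V _ V: fires at position(s) 11: vedpunpepazovv
2. f -> v, k -> g, p -> b, s -> z, t -> d / V _ V: fires at position(s) 9: vedpunpebazovv
surface: vedpunpebazovv

cell KEL=ri, POLE=ib, TOR=pa, GRD=ta:
underlying: ved-punpe-pas-vul-v
1. f -> v, s -> z / V _ V: no change
2. f -> v, k -> g, p -> b, s -> z, t -> d / V _ V: fires at position(s) 9: vedpunpebasvulv
surface: vedpunpebasvulv

cell KEL=zo, POLE=fe, TOR=mi, GRD=un:
underlying: zir-punpe-s-if-kte
1. f -> v, s -> z / V _ V: fires at position(s) 9: zirpunpezifkte
2. f -> v, k -> g, p -> b, s -> z, t -> d / V _ V: no change
surface: zirpunpezifkte


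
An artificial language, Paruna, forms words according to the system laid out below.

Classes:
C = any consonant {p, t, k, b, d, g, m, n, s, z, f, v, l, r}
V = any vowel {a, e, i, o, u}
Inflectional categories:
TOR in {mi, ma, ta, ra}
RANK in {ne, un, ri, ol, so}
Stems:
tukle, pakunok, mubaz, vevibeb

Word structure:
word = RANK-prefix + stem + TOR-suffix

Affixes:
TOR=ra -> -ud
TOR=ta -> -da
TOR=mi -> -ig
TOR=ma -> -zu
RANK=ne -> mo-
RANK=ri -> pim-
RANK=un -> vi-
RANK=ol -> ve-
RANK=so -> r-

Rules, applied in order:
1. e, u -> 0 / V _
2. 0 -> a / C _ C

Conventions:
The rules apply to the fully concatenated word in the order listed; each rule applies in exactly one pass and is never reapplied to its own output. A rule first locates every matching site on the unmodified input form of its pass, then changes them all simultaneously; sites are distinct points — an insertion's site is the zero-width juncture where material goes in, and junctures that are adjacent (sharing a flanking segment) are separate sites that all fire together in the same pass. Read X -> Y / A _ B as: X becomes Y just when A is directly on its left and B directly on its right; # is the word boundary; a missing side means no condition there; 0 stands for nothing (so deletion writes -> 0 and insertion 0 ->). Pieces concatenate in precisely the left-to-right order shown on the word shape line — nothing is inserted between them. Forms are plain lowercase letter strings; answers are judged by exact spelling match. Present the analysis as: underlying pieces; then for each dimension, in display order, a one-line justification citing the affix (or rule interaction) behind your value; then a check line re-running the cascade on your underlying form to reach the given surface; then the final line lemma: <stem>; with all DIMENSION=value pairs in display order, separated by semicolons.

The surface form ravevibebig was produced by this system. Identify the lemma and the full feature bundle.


underlying: r-vevibeb-ig
TOR=mi - signalled by the affix -ig
RANK=so - signalled by the affix r-
check: rvevibebig -> rvevibebig -> ravevibebig
lemma: vevibeb; TOR=mi; RANK=so


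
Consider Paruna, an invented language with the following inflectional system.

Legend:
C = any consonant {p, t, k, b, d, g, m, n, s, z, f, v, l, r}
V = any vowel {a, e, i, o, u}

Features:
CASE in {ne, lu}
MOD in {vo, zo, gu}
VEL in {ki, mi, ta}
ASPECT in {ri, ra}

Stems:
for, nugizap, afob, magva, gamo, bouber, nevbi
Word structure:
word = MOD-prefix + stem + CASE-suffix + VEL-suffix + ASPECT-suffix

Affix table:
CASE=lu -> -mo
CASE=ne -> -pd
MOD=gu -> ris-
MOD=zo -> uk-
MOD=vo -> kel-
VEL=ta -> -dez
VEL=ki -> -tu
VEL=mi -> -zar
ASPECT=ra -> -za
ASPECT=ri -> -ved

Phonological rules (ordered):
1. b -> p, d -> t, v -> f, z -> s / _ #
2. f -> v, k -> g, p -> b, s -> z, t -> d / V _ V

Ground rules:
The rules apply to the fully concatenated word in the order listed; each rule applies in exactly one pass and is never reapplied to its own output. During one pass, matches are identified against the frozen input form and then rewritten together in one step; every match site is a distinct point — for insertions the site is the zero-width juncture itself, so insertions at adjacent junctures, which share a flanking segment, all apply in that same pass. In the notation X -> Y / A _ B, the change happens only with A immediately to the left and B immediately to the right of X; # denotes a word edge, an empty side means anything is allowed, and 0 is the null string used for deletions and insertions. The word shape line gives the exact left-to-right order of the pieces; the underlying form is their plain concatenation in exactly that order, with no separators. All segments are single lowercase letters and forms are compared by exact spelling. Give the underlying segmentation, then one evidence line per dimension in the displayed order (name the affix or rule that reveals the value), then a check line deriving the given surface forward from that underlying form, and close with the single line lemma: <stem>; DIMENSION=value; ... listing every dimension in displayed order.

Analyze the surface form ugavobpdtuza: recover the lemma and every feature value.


underlying: uk-afob-pd-tu-za
CASE=ne - signalled by the affix -pd
MOD=zo - signalled by the affix uk-
VEL=ki - signalled by the affix -tu
ASPECT=ra - signalled by the affix -za
check: ukafobpdtuza -> ukafobpdtuza -> ugavobpdtuza
lemma: afob; CASE=ne; MOD=zo; VEL=ki; ASPECT=ra


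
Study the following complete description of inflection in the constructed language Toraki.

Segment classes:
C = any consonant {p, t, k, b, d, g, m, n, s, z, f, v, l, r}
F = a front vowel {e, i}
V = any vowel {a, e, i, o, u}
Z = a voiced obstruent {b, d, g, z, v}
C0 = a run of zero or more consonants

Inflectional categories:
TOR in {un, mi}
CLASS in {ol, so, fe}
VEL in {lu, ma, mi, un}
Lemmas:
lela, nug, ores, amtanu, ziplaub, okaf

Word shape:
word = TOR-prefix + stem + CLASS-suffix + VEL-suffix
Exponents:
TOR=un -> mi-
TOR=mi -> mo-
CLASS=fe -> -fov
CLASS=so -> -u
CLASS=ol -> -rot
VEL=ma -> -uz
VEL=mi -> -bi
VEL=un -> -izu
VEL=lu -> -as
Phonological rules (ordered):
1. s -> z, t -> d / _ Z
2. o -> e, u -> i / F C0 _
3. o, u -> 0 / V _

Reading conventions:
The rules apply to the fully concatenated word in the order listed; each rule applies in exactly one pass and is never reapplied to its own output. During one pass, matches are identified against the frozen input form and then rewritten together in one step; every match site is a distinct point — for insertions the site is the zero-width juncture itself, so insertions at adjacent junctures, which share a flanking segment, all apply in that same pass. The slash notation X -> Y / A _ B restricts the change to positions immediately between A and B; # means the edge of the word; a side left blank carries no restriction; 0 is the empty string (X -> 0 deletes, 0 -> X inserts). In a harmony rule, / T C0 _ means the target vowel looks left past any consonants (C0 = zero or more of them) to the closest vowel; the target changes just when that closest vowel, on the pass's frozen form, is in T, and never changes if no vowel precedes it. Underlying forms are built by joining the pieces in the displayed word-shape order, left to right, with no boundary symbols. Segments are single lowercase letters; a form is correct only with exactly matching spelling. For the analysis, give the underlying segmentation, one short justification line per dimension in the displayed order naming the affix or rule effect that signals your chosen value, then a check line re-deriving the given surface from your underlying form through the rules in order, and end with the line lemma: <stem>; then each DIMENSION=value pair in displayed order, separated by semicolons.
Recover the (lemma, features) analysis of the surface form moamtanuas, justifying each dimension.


underlying: mo-amtanu-u-as
TOR=mi - signalled by the affix mo-
CLASS=so - signalled by the affix -u
VEL=lu - signalled by the affix -as
check: moamtanuuas -> moamtanuuas -> moamtanuuas -> moamtanuas
lemma: amtanu; TOR=mi; CLASS=so; VEL=lu


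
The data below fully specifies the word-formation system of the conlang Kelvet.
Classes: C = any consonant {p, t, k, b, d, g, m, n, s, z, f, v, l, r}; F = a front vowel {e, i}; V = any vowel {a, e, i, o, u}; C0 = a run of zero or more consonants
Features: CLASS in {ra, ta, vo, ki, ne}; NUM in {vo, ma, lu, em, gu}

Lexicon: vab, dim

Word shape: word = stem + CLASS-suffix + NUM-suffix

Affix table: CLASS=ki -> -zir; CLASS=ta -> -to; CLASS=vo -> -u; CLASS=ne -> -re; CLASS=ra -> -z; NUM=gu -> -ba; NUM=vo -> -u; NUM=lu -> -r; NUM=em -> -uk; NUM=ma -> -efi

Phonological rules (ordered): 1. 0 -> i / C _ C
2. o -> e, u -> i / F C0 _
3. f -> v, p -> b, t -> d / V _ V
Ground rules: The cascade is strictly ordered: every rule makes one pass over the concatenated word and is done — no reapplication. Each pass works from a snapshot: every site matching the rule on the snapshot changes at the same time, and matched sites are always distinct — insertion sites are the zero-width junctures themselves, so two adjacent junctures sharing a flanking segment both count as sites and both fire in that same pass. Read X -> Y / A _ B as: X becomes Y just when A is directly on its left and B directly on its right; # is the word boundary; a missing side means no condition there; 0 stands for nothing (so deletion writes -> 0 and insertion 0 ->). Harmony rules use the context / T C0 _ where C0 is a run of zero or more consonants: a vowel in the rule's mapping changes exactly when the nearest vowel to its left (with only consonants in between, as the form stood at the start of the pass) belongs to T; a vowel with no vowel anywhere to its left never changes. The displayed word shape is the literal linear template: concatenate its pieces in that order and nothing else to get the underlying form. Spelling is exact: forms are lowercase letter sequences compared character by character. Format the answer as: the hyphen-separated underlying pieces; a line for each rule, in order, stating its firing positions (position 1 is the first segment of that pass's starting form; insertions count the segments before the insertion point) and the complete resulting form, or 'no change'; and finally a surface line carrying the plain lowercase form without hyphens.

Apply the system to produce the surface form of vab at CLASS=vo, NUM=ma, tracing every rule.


underlying: vab-u-efi
1. 0 -> i / C _ C: no change
2. o -> e, u -> i / F C0 _: no change
3. f -> v, p -> b, t -> d / V _ V: fires at position(s) 6: vabuevi
surface: vabuevi


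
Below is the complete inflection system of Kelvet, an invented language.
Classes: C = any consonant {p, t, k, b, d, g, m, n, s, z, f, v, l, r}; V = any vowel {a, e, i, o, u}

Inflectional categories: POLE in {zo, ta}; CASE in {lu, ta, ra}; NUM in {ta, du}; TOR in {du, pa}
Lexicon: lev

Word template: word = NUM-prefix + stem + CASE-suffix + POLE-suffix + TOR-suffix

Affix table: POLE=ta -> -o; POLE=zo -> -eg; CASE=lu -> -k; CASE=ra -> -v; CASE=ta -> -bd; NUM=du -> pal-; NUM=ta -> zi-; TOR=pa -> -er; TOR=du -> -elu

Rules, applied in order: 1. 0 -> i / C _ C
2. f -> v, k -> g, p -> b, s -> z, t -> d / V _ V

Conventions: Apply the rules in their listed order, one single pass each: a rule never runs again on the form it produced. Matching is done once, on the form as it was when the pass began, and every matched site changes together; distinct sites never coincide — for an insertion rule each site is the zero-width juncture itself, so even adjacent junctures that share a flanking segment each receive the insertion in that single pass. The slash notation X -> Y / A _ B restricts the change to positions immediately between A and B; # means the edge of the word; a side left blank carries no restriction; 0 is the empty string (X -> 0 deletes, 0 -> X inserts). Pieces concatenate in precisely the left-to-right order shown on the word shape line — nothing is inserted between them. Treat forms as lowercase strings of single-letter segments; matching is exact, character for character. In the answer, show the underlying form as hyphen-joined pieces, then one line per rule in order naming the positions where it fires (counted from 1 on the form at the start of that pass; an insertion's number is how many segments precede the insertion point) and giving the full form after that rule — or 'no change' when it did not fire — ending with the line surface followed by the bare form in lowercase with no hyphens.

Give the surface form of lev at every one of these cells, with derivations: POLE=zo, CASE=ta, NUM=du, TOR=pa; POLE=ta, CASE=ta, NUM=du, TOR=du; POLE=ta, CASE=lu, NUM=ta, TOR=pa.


cell POLE=zo, CASE=ta, NUM=du, TOR=pa:
underlying: pal-lev-bd-eg-er
1. 0 -> i / C _ C: inserts after position(s) 3, 6, 7: palilevibideger
2. f -> v, k -> g, p -> b, s -> z, t -> d / V _ V: no change
surface: palilevibideger

cell POLE=ta, CASE=ta, NUM=du, TOR=du:
underlying: pal-lev-bd-o-elu
1. 0 -> i / C _ C: inserts after position(s) 3, 6, 7: palilevibidoelu
2. f -> v, k -> g, p -> b, s -> z, t -> d / V _ V: no change
surface: palilevibidoelu

cell POLE=ta, CASE=lu, NUM=ta, TOR=pa:
underlying: zi-lev-k-o-er
1. 0 -> i / C _ C: inserts after position(s) 5: zilevikoer
2. f -> v, k -> g, p -> b, s -> z, t -> d / V _ V: fires at position(s) 7: zilevigoer
surface: zilevigoer


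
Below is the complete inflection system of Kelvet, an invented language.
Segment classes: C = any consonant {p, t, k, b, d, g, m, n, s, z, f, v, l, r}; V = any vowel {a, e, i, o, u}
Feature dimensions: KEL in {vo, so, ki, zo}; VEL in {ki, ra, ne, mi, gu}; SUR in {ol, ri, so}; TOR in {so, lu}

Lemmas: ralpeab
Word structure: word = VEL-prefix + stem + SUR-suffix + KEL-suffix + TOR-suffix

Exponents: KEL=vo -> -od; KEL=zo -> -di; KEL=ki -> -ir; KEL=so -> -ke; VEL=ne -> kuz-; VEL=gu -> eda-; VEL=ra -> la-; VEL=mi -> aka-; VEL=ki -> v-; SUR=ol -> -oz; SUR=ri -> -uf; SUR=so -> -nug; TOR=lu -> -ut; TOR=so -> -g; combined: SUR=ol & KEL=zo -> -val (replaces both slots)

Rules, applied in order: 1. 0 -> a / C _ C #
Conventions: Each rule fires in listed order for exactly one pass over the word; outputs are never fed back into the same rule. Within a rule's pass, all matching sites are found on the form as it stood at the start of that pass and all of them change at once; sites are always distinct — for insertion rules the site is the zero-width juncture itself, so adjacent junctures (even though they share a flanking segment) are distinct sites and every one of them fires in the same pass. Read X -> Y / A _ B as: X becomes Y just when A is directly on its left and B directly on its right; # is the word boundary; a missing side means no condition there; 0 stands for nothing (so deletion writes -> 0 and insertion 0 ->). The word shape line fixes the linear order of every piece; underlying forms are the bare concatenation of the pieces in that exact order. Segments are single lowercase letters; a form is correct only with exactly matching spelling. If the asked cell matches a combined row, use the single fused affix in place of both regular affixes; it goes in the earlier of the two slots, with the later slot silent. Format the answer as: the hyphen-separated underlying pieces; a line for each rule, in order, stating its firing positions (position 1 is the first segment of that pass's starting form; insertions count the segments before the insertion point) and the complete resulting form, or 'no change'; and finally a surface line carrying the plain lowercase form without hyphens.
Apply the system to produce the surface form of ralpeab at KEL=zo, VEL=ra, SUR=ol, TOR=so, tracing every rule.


underlying: la-ralpeab-val-g
1. 0 -> a / C _ C #: inserts after position(s) 12: laralpeabvalag
surface: laralpeabvalag


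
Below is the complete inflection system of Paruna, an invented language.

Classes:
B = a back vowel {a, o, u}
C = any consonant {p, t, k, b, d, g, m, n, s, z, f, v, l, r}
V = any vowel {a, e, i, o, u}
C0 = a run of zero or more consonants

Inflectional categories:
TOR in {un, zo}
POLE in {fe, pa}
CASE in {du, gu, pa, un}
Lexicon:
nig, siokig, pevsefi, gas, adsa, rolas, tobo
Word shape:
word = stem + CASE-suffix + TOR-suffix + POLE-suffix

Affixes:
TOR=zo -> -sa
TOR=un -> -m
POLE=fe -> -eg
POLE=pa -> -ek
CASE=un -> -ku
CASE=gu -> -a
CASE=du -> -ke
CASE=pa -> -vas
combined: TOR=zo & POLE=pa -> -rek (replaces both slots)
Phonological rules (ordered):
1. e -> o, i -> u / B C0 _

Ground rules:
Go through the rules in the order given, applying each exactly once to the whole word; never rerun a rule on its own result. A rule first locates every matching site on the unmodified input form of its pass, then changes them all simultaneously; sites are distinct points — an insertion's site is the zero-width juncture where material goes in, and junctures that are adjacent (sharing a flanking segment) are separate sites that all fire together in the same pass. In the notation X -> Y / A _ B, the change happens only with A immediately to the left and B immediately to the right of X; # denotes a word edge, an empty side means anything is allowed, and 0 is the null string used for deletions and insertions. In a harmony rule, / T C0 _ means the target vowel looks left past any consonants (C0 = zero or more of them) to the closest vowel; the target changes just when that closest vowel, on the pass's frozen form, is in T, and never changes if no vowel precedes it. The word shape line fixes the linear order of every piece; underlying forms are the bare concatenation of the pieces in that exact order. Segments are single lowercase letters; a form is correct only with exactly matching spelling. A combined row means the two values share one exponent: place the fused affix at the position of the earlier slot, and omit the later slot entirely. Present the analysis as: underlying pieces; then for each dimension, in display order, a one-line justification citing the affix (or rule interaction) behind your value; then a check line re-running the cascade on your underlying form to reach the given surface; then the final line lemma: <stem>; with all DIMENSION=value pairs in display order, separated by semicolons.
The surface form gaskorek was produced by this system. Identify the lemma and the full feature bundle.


underlying: gas-ke-rek
TOR=zo - signalled by the combined affix row
POLE=pa - signalled by the combined affix row
CASE=du - signalled by the affix -ke
check: gaskerek -> gaskorek
lemma: gas; TOR=zo; POLE=pa; CASE=du


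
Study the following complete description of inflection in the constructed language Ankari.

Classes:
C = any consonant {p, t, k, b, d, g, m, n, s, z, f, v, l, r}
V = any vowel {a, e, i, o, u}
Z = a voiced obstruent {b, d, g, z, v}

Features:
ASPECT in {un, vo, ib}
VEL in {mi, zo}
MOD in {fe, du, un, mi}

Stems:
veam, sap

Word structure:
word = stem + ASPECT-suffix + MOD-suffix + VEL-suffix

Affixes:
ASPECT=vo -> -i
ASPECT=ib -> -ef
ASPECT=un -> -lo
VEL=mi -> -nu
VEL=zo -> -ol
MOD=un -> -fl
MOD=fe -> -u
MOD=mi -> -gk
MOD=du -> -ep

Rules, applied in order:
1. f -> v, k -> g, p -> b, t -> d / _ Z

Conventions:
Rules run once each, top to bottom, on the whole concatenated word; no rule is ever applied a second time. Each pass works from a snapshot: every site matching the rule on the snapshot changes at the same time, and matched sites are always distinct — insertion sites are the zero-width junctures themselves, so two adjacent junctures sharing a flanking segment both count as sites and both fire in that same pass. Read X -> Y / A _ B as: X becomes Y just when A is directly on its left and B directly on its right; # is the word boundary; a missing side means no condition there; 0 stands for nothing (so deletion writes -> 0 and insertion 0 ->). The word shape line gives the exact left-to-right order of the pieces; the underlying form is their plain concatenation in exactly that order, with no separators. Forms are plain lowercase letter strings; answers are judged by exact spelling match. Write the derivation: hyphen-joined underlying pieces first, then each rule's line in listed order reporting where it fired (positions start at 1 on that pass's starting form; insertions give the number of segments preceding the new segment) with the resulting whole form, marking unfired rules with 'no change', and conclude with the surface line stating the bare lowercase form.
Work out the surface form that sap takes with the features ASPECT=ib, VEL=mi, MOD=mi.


underlying: sap-ef-gk-nu
1. f -> v, k -> g, p -> b, t -> d / _ Z: fires at position(s) 5: sapevgknu
surface: sapevgknu


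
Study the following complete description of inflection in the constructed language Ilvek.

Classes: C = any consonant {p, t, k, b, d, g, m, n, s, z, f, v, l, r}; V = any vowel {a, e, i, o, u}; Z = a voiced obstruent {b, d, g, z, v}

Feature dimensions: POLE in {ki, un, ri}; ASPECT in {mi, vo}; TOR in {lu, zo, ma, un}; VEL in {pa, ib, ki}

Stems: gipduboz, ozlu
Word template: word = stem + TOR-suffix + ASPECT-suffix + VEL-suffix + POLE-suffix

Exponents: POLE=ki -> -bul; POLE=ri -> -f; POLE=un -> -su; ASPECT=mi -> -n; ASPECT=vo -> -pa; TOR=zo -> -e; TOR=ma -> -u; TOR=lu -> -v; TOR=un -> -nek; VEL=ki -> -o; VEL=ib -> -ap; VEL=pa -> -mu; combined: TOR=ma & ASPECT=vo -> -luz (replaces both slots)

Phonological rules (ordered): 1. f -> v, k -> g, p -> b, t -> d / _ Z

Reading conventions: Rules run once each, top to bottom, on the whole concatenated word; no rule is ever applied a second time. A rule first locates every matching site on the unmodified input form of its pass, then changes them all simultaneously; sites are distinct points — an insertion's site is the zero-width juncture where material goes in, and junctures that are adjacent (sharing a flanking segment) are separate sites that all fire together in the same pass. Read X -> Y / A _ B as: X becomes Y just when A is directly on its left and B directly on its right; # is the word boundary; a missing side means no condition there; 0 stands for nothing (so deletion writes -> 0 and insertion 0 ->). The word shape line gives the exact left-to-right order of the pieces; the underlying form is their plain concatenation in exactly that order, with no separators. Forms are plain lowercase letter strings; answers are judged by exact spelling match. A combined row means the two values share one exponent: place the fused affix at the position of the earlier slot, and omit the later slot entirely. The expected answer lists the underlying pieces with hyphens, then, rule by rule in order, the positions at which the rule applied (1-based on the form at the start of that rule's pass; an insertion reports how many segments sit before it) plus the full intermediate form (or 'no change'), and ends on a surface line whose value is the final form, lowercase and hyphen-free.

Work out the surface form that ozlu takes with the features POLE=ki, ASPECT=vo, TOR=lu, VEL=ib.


underlying: ozlu-v-pa-ap-bul
1. f -> v, k -> g, p -> b, t -> d / _ Z: fires at position(s) 9: ozluvpaabbul
surface: ozluvpaabbul


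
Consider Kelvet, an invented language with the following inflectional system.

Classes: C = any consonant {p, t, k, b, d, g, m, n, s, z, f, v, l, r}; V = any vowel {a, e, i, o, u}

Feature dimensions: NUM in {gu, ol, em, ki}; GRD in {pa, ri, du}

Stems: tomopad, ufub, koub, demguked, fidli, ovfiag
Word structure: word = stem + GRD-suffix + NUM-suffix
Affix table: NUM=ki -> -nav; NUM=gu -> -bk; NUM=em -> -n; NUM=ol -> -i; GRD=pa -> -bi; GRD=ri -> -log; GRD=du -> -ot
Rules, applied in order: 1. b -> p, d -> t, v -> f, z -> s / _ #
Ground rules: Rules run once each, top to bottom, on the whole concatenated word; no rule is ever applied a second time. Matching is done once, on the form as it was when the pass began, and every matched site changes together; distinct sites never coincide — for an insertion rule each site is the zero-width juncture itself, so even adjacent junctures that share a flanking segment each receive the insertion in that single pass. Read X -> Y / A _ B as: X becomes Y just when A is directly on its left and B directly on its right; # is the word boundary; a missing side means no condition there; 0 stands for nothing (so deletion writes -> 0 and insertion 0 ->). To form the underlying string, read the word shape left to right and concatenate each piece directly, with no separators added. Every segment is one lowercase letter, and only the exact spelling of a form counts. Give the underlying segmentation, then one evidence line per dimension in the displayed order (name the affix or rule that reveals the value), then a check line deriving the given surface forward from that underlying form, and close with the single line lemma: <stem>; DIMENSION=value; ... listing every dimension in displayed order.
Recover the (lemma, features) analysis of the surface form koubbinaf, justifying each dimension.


underlying: koub-bi-nav
NUM=ki - signalled by the affix -nav
GRD=pa - signalled by the affix -bi
check: koubbinav -> koubbinaf
lemma: koub; NUM=ki; GRD=pa


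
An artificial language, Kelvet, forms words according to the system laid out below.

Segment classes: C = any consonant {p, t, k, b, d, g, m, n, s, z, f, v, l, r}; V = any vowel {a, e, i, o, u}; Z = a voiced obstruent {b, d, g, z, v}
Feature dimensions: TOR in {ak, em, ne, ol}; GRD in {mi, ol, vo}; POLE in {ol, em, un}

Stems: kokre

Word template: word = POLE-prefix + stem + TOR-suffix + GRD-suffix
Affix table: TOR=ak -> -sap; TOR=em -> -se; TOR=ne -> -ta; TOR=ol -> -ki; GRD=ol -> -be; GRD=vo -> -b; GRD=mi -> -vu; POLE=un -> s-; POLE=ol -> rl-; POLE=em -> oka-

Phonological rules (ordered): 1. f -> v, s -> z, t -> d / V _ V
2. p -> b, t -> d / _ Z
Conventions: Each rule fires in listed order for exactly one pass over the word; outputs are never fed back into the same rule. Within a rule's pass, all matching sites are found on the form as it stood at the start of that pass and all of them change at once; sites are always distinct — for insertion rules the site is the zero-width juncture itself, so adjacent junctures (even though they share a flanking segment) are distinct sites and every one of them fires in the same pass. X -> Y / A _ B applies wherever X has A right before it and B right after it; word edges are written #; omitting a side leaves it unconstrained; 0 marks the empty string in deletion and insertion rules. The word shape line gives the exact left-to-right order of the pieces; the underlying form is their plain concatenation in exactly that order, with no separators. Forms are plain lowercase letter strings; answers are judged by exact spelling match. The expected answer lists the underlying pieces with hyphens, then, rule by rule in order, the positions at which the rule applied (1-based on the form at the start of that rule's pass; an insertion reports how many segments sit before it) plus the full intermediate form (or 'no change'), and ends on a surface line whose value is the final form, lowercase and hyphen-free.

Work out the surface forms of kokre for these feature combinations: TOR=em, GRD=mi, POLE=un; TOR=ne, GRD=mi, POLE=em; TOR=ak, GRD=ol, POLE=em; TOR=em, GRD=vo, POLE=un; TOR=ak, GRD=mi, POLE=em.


cell TOR=em, GRD=mi, POLE=un:
underlying: s-kokre-se-vu
1. f -> v, s -> z, t -> d / V _ V: fires at position(s) 7: skokrezevu
2. p -> b, t -> d / _ Z: no change
surface: skokrezevu

cell TOR=ne, GRD=mi, POLE=em:
underlying: oka-kokre-ta-vu
1. f -> v, s -> z, t -> d / V _ V: fires at position(s) 9: okakokredavu
2. p -> b, t -> d / _ Z: no change
surface: okakokredavu

cell TOR=ak, GRD=ol, POLE=em:
underlying: oka-kokre-sap-be
1. f -> v, s -> z, t -> d / V _ V: fires at position(s) 9: okakokrezapbe
2. p -> b, t -> d / _ Z: fires at position(s) 11: okakokrezabbe
surface: okakokrezabbe

cell TOR=em, GRD=vo, POLE=un:
underlying: s-kokre-se-b
1. f -> v, s -> z, t -> d / V _ V: fires at position(s) 7: skokrezeb
2. p -> b, t -> d / _ Z: no change
surface: skokrezeb

cell TOR=ak, GRD=mi, POLE=em:
underlying: oka-kokre-sap-vu
1. f -> v, s -> z, t -> d / V _ V: fires at position(s) 9: okakokrezapvu
2. p -> b, t -> d / _ Z: fires at position(s) 11: okakokrezabvu
surface: okakokrezabvu


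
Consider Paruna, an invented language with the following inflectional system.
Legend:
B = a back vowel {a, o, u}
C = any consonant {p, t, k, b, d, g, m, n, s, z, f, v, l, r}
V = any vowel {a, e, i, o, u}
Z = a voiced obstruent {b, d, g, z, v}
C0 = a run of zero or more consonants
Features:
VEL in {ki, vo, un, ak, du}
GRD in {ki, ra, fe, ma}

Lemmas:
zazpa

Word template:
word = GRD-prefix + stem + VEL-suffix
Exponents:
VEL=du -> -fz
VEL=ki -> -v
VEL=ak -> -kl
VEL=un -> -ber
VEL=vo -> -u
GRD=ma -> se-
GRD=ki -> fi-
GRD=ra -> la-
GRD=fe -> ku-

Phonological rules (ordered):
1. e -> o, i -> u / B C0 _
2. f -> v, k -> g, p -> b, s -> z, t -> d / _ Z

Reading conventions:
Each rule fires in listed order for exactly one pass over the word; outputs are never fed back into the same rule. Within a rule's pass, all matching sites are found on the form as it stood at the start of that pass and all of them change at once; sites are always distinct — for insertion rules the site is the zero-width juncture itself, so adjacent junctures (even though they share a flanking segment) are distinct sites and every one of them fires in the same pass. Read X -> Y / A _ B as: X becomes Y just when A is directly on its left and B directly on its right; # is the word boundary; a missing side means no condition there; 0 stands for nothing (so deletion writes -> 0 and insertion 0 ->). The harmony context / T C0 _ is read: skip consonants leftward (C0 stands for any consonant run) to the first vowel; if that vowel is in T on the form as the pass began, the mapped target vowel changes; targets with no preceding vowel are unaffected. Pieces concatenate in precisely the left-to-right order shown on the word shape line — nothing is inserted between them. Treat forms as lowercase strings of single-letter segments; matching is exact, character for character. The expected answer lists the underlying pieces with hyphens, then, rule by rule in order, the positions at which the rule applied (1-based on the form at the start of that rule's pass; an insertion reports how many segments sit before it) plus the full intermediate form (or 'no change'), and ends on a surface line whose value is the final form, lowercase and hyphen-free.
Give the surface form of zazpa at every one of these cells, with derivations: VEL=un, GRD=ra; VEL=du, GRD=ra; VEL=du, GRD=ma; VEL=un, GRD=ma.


cell VEL=un, GRD=ra:
underlying: la-zazpa-ber
1. e -> o, i -> u / B C0 _: fires at position(s) 9: lazazpabor
2. f -> v, k -> g, p -> b, s -> z, t -> d / _ Z: no change
surface: lazazpabor

cell VEL=du, GRD=ra:
underlying: la-zazpa-fz
1. e -> o, i -> u / B C0 _: no change
2. f -> v, k -> g, p -> b, s -> z, t -> d / _ Z: fires at position(s) 8: lazazpavz
surface: lazazpavz

cell VEL=du, GRD=ma:
underlying: se-zazpa-fz
1. e -> o, i -> u / B C0 _: no change
2. f -> v, k -> g, p -> b, s -> z, t -> d / _ Z: fires at position(s) 8: sezazpavz
surface: sezazpavz

cell VEL=un, GRD=ma:
underlying: se-zazpa-ber
1. e -> o, i -> u / B C0 _: fires at position(s) 9: sezazpabor
2. f -> v, k -> g, p -> b, s -> z, t -> d / _ Z: no change
surface: sezazpabor


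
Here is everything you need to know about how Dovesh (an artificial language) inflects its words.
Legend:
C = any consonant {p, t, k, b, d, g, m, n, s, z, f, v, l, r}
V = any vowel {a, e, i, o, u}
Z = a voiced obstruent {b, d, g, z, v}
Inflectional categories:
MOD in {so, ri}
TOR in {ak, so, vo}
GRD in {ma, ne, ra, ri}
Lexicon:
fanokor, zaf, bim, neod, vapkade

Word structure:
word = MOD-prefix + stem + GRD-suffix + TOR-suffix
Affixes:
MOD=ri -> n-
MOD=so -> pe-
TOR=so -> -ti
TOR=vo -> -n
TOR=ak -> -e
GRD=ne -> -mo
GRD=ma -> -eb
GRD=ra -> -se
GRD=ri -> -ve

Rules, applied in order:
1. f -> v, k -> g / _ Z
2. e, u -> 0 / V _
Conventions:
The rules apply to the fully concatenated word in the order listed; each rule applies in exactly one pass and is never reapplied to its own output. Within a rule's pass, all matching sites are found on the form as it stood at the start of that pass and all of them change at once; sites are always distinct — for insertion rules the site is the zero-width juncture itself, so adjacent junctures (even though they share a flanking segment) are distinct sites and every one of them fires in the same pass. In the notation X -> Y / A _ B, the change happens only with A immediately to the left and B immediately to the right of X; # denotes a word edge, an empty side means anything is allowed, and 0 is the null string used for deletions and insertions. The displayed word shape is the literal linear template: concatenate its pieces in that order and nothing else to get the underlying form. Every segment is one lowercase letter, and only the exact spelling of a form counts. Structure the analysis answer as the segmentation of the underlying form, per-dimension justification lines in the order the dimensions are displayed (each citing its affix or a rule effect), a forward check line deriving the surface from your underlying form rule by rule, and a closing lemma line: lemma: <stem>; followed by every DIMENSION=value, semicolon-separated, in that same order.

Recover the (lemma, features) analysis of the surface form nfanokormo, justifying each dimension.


underlying: n-fanokor-mo-e
MOD=ri - signalled by the affix n-
TOR=ak - signalled by the affix -e
GRD=ne - signalled by the affix -mo
check: nfanokormoe -> nfanokormoe -> nfanokormo
lemma: fanokor; MOD=ri; TOR=ak; GRD=ne


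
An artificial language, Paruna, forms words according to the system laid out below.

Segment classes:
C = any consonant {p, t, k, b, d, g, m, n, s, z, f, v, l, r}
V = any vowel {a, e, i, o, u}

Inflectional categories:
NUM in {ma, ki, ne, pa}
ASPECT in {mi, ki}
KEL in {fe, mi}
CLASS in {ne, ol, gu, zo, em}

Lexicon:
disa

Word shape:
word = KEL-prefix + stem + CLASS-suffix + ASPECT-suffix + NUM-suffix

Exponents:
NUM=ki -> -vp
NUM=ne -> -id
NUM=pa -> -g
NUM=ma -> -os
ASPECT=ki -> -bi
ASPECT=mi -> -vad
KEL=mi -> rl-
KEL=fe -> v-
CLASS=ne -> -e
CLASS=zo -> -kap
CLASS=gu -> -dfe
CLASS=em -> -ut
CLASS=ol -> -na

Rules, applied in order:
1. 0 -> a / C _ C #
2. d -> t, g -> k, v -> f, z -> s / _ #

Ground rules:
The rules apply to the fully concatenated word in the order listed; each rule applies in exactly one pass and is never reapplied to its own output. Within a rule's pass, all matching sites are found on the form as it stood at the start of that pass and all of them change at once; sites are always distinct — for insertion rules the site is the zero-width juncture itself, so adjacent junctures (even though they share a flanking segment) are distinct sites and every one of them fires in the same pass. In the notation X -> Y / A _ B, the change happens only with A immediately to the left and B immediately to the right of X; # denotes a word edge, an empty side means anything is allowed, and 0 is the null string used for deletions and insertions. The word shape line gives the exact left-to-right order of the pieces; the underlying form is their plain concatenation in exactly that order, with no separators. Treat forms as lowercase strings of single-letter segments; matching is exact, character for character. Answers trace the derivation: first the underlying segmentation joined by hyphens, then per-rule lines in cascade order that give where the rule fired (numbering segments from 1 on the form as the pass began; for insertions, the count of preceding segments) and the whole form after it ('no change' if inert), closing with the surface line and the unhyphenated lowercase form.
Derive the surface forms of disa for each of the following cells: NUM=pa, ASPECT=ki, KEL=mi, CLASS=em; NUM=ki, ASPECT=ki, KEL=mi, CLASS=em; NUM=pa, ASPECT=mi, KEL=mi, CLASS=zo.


cell NUM=pa, ASPECT=ki, KEL=mi, CLASS=em:
underlying: rl-disa-ut-bi-g
1. 0 -> a / C _ C #: no change
2. d -> t, g -> k, v -> f, z -> s / _ #: fires at position(s) 11: rldisautbik
surface: rldisautbik

cell NUM=ki, ASPECT=ki, KEL=mi, CLASS=em:
underlying: rl-disa-ut-bi-vp
1. 0 -> a / C _ C #: inserts after position(s) 11: rldisautbivap
2. d -> t, g -> k, v -> f, z -> s / _ #: no change
surface: rldisautbivap

cell NUM=pa, ASPECT=mi, KEL=mi, CLASS=zo:
underlying: rl-disa-kap-vad-g
1. 0 -> a / C _ C #: inserts after position(s) 12: rldisakapvadag
2. d -> t, g -> k, v -> f, z -> s / _ #: fires at position(s) 14: rldisakapvadak
surface: rldisakapvadak


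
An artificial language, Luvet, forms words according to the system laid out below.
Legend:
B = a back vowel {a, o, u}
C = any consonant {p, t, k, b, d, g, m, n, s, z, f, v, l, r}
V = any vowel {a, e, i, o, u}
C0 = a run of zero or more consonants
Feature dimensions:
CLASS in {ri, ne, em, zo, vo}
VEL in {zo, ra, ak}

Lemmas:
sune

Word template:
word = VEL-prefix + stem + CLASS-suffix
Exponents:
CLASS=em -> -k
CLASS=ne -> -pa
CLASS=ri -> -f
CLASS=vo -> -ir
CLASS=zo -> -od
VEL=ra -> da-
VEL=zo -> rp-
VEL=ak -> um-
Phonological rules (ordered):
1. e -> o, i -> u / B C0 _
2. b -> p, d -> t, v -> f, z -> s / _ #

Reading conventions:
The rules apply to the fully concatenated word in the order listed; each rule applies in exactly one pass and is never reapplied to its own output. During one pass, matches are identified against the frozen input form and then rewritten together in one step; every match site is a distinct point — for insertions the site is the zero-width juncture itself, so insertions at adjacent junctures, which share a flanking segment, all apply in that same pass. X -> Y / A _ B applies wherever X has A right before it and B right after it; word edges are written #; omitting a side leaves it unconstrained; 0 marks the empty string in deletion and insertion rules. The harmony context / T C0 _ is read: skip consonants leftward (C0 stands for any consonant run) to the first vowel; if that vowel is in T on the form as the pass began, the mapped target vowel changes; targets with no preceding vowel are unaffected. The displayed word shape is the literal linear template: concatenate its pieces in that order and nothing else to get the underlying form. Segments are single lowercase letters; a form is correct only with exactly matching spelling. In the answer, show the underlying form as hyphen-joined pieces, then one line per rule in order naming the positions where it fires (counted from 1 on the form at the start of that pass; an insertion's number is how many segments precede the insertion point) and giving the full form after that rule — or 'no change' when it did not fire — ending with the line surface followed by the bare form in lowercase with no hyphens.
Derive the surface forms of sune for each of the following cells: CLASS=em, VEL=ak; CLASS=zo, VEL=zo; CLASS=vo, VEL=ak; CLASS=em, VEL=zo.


cell CLASS=em, VEL=ak:
underlying: um-sune-k
1. e -> o, i -> u / B C0 _: fires at position(s) 6: umsunok
2. b -> p, d -> t, v -> f, z -> s / _ #: no change
surface: umsunok

cell CLASS=zo, VEL=zo:
underlying: rp-sune-od
1. e -> o, i -> u / B C0 _: fires at position(s) 6: rpsunood
2. b -> p, d -> t, v -> f, z -> s / _ #: fires at position(s) 8: rpsunoot
surface: rpsunoot

cell CLASS=vo, VEL=ak:
underlying: um-sune-ir
1. e -> o, i -> u / B C0 _: fires at position(s) 6: umsunoir
2. b -> p, d -> t, v -> f, z -> s / _ #: no change
surface: umsunoir

cell CLASS=em, VEL=zo:
underlying: rp-sune-k
1. e -> o, i -> u / B C0 _: fires at position(s) 6: rpsunok
2. b -> p, d -> t, v -> f, z -> s / _ #: no change
surface: rpsunok
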